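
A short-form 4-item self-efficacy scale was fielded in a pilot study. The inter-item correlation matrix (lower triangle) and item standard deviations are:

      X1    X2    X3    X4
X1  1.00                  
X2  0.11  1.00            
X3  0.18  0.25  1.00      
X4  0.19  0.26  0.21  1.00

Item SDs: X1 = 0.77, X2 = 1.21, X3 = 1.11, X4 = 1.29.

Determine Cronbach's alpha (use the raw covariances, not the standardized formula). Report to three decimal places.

Cronbach's alpha = 0.500

Σσ²ᵢ = 0.77² + 1.21² + 1.11² + 1.29² = 4.9532
Covariances σ_ij = r_ij · s_i · s_j:
  σ(X1,X2) = 0.11 × 0.77 × 1.21 = 0.1025
  σ(X1,X3) = 0.18 × 0.77 × 1.11 = 0.1538
  σ(X1,X4) = 0.19 × 0.77 × 1.29 = 0.1887
  σ(X2,X3) = 0.25 × 1.21 × 1.11 = 0.3358
  σ(X2,X4) = 0.26 × 1.21 × 1.29 = 0.4058
  σ(X3,X4) = 0.21 × 1.11 × 1.29 = 0.3007
σ²_T = Σσ²ᵢ + 2·Σσ_ij = 4.9532 + 2 × 1.4873 = 7.9278
α = (4/3)·(1 − 4.9532/7.9278) = 0.500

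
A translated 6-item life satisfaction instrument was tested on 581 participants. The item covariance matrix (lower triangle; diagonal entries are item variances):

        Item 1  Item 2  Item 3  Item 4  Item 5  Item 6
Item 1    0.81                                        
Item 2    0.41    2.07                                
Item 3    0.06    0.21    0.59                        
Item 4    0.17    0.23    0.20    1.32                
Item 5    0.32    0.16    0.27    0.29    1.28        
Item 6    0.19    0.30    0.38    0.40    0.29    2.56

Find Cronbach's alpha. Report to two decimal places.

Cronbach's alpha = 0.57

Σσ²ᵢ = 0.81 + 2.07 + 0.59 + 1.32 + 1.28 + 2.56 = 8.63
Σ_{i<j} σ_ij = 3.88
σ²_total = 8.63 + 2 × 3.88 = 16.39
α = (k/(k−1))·(1 − Σσ²ᵢ/σ²_total) = (6/5)·(1 − 8.63/16.39) = 0.57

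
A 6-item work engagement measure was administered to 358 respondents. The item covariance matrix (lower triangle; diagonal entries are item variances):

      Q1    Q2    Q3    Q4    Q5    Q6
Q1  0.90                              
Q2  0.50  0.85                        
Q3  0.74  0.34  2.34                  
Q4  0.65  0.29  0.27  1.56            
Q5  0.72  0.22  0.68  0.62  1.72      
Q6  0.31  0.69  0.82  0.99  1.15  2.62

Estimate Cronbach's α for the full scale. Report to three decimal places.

Cronbach's α = 0.771

Σσ²ᵢ = 0.90 + 0.85 + 2.34 + 1.56 + 1.72 + 2.62 = 9.99
Sum of off-diagonal covariances = 8.99
σ²_T = 9.99 + 2 × 8.99 = 27.97
α = (k/(k−1))·(1 − Σσ²ᵢ/σ²_T) = (6/5)·(1 − 9.99/27.97) = 0.771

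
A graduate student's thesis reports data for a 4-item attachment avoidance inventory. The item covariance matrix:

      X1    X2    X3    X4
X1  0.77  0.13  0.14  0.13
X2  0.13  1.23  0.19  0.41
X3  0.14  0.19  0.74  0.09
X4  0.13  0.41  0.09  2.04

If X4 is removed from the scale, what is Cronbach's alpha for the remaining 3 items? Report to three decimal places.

Remaining items: X1, X2, X3 (k = 3).
Σσᵢ² = 0.77 + 1.23 + 0.74 = 2.74
σ²_T = 2.74 + 2 × 0.46 = 3.66
α (item deleted) = (3/2)·(1 − 2.74/3.66) = 0.377

Cronbach's alpha = 0.377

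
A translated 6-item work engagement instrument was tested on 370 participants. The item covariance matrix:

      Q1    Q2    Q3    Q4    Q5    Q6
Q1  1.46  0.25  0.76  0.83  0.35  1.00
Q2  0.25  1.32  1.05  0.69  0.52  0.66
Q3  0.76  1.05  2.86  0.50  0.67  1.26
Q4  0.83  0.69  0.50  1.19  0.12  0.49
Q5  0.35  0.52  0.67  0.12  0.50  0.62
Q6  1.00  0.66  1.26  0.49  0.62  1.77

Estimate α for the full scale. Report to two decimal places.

ΣVar(i) = 1.46 + 1.32 + 2.86 + 1.19 + 0.50 + 1.77 = 9.10
Sum of the distinct covariances = 9.77
σ²_T = 9.10 + 2 × 9.77 = 28.64
α = (k/(k−1))·(1 − ΣVar(i)/σ²_T) = (6/5)·(1 − 9.10/28.64) = 0.82

α = 0.82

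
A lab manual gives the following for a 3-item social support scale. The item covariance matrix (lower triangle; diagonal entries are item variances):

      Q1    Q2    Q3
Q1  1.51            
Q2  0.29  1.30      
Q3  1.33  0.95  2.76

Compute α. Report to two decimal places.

Σσ²ᵢ = 1.51 + 1.30 + 2.76 = 5.57
Sum of off-diagonal covariances = 2.57
σ²_T = 5.57 + 2 × 2.57 = 10.71
α = (k/(k−1))·(1 − Σσ²ᵢ/σ²_T) = (3/2)·(1 − 5.57/10.71) = 0.72

α = 0.72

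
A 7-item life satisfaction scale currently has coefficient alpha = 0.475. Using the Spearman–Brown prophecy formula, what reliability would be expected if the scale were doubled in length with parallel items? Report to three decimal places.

Length factor m = 2
α' = m·α / (1 + (m−1)·α)
   = 2 × 0.475 / (1 + (2 − 1) × 0.475)
   = 0.9500 / 1.4750 = 0.644

predicted reliability = 0.644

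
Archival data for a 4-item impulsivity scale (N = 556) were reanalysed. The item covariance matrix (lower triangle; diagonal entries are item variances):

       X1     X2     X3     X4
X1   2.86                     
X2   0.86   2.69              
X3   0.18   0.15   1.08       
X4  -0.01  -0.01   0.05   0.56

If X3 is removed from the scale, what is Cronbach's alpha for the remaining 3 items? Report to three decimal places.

Remaining items: X1, X2, X4 (k = 3).
sum of item variances = 2.86 + 2.69 + 0.56 = 6.11
Var(T) = 6.11 + 2 × 0.84 = 7.79
α (item deleted) = (3/2)·(1 − 6.11/7.79) = 0.323

α = 0.323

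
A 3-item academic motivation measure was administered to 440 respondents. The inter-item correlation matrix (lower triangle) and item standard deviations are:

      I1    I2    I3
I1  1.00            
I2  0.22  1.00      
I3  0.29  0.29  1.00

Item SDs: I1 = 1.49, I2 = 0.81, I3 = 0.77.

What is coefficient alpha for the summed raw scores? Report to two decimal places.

Σσ²ᵢ = 1.49² + 0.81² + 0.77² = 3.4691
Covariances σ_ij = r_ij · s_i · s_j:
  σ(I1,I2) = 0.22 × 1.49 × 0.81 = 0.2655
  σ(I1,I3) = 0.29 × 1.49 × 0.77 = 0.3327
  σ(I2,I3) = 0.29 × 0.81 × 0.77 = 0.1809
σ²_T = Σσ²ᵢ + 2·Σσ_ij = 3.4691 + 2 × 0.7791 = 5.0273
α = (3/2)·(1 − 3.4691/5.0273) = 0.46

α = 0.46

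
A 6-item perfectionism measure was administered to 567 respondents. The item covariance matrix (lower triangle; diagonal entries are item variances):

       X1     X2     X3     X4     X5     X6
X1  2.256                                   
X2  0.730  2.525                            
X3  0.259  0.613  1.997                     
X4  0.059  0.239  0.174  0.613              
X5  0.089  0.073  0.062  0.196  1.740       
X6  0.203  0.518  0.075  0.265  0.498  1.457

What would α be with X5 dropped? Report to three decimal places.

Remaining items: X1, X2, X3, X4, X6 (k = 5).
ΣVar(i) = 2.256 + 2.525 + 1.997 + 0.613 + 1.457 = 8.848
total variance = 8.848 + 2 × 3.135 = 15.118
α (item deleted) = (5/4)·(1 − 8.848/15.118) = 0.518

α = 0.518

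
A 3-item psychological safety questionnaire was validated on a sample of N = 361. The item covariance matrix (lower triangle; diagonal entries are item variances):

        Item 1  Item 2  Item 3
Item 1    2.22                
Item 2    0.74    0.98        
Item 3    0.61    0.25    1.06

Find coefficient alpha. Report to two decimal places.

coefficient alpha = 0.64

ΣVar(i) = 2.22 + 0.98 + 1.06 = 4.26
Sum of the distinct covariances = 1.60
σ²_T = 4.26 + 2 × 1.60 = 7.46
α = (k/(k−1))·(1 − ΣVar(i)/σ²_T) = (3/2)·(1 − 4.26/7.46) = 0.64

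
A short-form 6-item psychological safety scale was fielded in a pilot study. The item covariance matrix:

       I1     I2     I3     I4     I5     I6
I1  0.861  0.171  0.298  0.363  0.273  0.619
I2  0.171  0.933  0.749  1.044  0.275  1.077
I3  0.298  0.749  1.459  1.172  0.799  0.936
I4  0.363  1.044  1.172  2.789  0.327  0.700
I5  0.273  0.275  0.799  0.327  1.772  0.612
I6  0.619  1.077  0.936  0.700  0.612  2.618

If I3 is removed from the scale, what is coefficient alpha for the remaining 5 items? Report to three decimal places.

coefficient alpha = 0.686

Remaining items: I1, I2, I4, I5, I6 (k = 5).
sum of item variances = 0.861 + 0.933 + 2.789 + 1.772 + 2.618 = 8.973
σ²_T = 8.973 + 2 × 5.461 = 19.895
α (item deleted) = (5/4)·(1 − 8.973/19.895) = 0.686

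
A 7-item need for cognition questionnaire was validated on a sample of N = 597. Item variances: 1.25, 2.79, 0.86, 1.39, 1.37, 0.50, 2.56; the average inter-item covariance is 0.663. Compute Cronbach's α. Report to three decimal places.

Σσ²ᵢ = 1.25 + 2.79 + 0.86 + 1.39 + 1.37 + 0.50 + 2.56 = 10.72
Sum of the 21 distinct covariances = 21 × 0.663 = 13.923
total variance = Σσ²ᵢ + 2·Σcov = 10.72 + 2 × 13.923 = 38.566
α = (7/6)·(1 − 10.72/38.566) = 0.842

α = 0.842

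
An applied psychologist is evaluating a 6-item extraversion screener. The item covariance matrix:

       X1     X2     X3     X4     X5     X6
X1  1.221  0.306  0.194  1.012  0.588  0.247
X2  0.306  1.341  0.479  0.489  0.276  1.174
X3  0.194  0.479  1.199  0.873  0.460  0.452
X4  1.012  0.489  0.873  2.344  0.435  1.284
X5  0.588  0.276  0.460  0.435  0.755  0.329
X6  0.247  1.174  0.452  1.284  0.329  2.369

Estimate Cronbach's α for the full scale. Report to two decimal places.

Cronbach's α = 0.78

sum of item variances = 1.221 + 1.341 + 1.199 + 2.344 + 0.755 + 2.369 = 9.229
Σ_{i<j} σ_ij = 8.598
Var(T) = 9.229 + 2 × 8.598 = 26.425
α = (k/(k−1))·(1 − sum of item variances/Var(T)) = (6/5)·(1 − 9.229/26.425) = 0.78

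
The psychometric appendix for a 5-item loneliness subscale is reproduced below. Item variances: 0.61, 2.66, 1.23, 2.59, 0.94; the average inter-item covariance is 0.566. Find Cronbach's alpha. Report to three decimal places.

Σσᵢ² = 0.61 + 2.66 + 1.23 + 2.59 + 0.94 = 8.03
Sum of the 10 distinct covariances = 10 × 0.566 = 5.660
total variance = Σσᵢ² + 2·Σcov = 8.03 + 2 × 5.660 = 19.350
α = (5/4)·(1 − 8.03/19.350) = 0.731

α = 0.731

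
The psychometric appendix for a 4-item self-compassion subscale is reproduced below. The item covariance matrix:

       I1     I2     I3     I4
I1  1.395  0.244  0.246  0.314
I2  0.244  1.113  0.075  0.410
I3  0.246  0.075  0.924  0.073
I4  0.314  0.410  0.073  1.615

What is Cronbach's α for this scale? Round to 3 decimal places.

Cronbach's α = 0.467

ΣVar(i) = 1.395 + 1.113 + 0.924 + 1.615 = 5.047
Σ_{i<j} σ_ij = 1.362
σ²_total = 5.047 + 2 × 1.362 = 7.771
α = (k/(k−1))·(1 − ΣVar(i)/σ²_total) = (4/3)·(1 − 5.047/7.771) = 0.467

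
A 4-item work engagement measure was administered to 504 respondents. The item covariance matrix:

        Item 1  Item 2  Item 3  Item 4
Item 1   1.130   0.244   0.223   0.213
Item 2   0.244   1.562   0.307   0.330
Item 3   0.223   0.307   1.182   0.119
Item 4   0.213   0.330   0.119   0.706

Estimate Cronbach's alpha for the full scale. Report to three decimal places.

Cronbach's alpha = 0.514

Σσ²ᵢ = 1.130 + 1.562 + 1.182 + 0.706 = 4.580
Σ_{i<j} σ_ij = 1.436
σ²_total = 4.580 + 2 × 1.436 = 7.452
α = (k/(k−1))·(1 − Σσ²ᵢ/σ²_total) = (4/3)·(1 − 4.580/7.452) = 0.514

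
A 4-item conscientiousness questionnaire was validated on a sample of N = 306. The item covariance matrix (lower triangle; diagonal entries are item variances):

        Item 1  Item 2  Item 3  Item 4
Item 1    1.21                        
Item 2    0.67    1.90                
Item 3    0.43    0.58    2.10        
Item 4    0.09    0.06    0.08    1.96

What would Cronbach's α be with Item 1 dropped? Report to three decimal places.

Remaining items: Item 2, Item 3, Item 4 (k = 3).
Σσ²ᵢ = 1.90 + 2.10 + 1.96 = 5.96
σ²_total = 5.96 + 2 × 0.72 = 7.40
α (item deleted) = (3/2)·(1 − 5.96/7.40) = 0.292

Cronbach's α = 0.292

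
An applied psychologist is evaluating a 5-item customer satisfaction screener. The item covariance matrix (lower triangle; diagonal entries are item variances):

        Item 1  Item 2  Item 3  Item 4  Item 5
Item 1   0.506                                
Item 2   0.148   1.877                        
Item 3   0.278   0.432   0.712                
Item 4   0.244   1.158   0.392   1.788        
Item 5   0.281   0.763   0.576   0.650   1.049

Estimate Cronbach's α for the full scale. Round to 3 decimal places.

sum of item variances = 0.506 + 1.877 + 0.712 + 1.788 + 1.049 = 5.932
Sum of off-diagonal covariances = 4.922
Var(T) = 5.932 + 2 × 4.922 = 15.776
α = (k/(k−1))·(1 − sum of item variances/Var(T)) = (5/4)·(1 − 5.932/15.776) = 0.780

α = 0.780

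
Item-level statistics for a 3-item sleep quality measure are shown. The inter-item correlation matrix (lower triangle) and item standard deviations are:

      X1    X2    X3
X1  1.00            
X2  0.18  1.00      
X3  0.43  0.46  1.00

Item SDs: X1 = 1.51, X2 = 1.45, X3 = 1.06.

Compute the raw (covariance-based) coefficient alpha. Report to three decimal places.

Σσ²ᵢ = 1.51² + 1.45² + 1.06² = 5.5062
Covariances σ_ij = r_ij · s_i · s_j:
  σ(X1,X2) = 0.18 × 1.51 × 1.45 = 0.3941
  σ(X1,X3) = 0.43 × 1.51 × 1.06 = 0.6883
  σ(X2,X3) = 0.46 × 1.45 × 1.06 = 0.7070
σ²_T = Σσ²ᵢ + 2·Σσ_ij = 5.5062 + 2 × 1.7894 = 9.0850
α = (3/2)·(1 − 5.5062/9.0850) = 0.591

coefficient alpha = 0.591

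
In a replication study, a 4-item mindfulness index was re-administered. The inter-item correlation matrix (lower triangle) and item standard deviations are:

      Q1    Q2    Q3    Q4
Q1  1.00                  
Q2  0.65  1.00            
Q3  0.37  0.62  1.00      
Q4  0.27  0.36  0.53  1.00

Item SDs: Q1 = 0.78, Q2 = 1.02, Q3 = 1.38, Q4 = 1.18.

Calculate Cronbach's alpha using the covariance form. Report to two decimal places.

α = 0.77

Σσ²ᵢ = 0.78² + 1.02² + 1.38² + 1.18² = 4.9456
Covariances σ_ij = r_ij · s_i · s_j:
  σ(Q1,Q2) = 0.65 × 0.78 × 1.02 = 0.5171
  σ(Q1,Q3) = 0.37 × 0.78 × 1.38 = 0.3983
  σ(Q1,Q4) = 0.27 × 0.78 × 1.18 = 0.2485
  σ(Q2,Q3) = 0.62 × 1.02 × 1.38 = 0.8727
  σ(Q2,Q4) = 0.36 × 1.02 × 1.18 = 0.4333
  σ(Q3,Q4) = 0.53 × 1.38 × 1.18 = 0.8631
σ²_T = Σσ²ᵢ + 2·Σσ_ij = 4.9456 + 2 × 3.3330 = 11.6116
α = (4/3)·(1 − 4.9456/11.6116) = 0.77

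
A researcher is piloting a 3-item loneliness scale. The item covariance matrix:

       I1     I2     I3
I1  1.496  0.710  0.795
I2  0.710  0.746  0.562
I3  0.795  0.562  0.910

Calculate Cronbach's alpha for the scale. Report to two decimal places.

α = 0.85

Σσ²ᵢ = 1.496 + 0.746 + 0.910 = 3.152
Sum of the distinct covariances = 2.067
total variance = 3.152 + 2 × 2.067 = 7.286
α = (k/(k−1))·(1 − Σσ²ᵢ/total variance) = (3/2)·(1 − 3.152/7.286) = 0.85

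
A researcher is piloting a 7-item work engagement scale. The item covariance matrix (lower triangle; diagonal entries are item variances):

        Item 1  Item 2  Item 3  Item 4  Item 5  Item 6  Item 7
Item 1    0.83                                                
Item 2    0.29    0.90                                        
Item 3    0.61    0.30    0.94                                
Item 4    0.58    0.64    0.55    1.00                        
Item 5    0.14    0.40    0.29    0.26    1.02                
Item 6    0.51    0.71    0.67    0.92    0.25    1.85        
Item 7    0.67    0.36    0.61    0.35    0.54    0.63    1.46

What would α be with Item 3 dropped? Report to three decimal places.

α = 0.807

Remaining items: Item 1, Item 2, Item 4, Item 5, Item 6, Item 7 (k = 6).
Σσ²ᵢ = 0.83 + 0.90 + 1.00 + 1.02 + 1.85 + 1.46 = 7.06
σ²_T = 7.06 + 2 × 7.25 = 21.56
α (item deleted) = (6/5)·(1 − 7.06/21.56) = 0.807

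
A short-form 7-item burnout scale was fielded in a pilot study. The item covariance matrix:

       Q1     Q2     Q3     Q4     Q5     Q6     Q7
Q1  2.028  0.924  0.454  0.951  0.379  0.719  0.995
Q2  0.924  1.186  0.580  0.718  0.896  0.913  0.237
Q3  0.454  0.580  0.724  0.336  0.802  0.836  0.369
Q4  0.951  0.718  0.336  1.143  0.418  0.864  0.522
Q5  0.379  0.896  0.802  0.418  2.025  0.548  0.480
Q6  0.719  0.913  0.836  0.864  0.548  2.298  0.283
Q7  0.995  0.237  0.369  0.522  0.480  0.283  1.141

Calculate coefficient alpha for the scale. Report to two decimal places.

Σσᵢ² = 2.028 + 1.186 + 0.724 + 1.143 + 2.025 + 2.298 + 1.141 = 10.545
Sum of off-diagonal covariances = 13.224
σ²_total = 10.545 + 2 × 13.224 = 36.993
α = (k/(k−1))·(1 − Σσᵢ²/σ²_total) = (7/6)·(1 − 10.545/36.993) = 0.83

coefficient alpha = 0.83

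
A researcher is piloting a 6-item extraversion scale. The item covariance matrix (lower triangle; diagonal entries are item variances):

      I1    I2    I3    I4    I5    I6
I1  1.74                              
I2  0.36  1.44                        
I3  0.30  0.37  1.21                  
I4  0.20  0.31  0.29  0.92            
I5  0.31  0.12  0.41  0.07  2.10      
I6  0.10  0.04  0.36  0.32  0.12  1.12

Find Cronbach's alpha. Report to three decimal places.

Cronbach's alpha = 0.556

Σσ²ᵢ = 1.74 + 1.44 + 1.21 + 0.92 + 2.10 + 1.12 = 8.53
Sum of off-diagonal covariances = 3.68
σ²_total = 8.53 + 2 × 3.68 = 15.89
α = (k/(k−1))·(1 − Σσ²ᵢ/σ²_total) = (6/5)·(1 − 8.53/15.89) = 0.556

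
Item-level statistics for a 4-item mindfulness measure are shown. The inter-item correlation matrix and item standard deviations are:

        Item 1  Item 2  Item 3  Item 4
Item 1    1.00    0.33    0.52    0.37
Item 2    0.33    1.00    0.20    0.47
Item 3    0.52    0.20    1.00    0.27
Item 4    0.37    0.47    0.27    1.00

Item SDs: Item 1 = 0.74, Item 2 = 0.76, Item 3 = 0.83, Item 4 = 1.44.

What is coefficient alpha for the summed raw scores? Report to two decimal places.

Σσ²ᵢ = 0.74² + 0.76² + 0.83² + 1.44² = 3.8877
Covariances σ_ij = r_ij · s_i · s_j:
  σ(Item 1,Item 2) = 0.33 × 0.74 × 0.76 = 0.1856
  σ(Item 1,Item 3) = 0.52 × 0.74 × 0.83 = 0.3194
  σ(Item 1,Item 4) = 0.37 × 0.74 × 1.44 = 0.3943
  σ(Item 2,Item 3) = 0.20 × 0.76 × 0.83 = 0.1262
  σ(Item 2,Item 4) = 0.47 × 0.76 × 1.44 = 0.5144
  σ(Item 3,Item 4) = 0.27 × 0.83 × 1.44 = 0.3227
σ²_T = Σσ²ᵢ + 2·Σσ_ij = 3.8877 + 2 × 1.8626 = 7.6129
α = (4/3)·(1 − 3.8877/7.6129) = 0.65

coefficient alpha = 0.65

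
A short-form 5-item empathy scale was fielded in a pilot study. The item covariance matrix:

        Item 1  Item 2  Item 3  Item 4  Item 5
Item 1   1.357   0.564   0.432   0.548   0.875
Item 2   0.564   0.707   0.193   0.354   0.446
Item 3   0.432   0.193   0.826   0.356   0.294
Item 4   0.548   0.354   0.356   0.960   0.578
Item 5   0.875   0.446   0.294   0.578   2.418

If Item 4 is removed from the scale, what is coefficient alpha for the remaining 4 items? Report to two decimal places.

Remaining items: Item 1, Item 2, Item 3, Item 5 (k = 4).
Σσᵢ² = 1.357 + 0.707 + 0.826 + 2.418 = 5.308
Var(T) = 5.308 + 2 × 2.804 = 10.916
α (item deleted) = (4/3)·(1 − 5.308/10.916) = 0.68

α = 0.68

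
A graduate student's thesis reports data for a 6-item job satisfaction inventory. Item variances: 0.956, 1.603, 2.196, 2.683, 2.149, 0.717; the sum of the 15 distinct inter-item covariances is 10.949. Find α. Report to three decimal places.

α = 0.816

Σσᵢ² = 0.956 + 1.603 + 2.196 + 2.683 + 2.149 + 0.717 = 10.304
Sum of distinct covariances = 10.949
Var(T) = Σσᵢ² + 2·Σcov = 10.304 + 2 × 10.949 = 32.202
α = (6/5)·(1 − 10.304/32.202) = 0.816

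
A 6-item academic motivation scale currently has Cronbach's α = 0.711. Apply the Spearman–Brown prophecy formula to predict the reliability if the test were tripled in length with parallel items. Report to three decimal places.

predicted reliability = 0.881

Length factor m = 3
α' = m·α / (1 + (m−1)·α)
   = 3 × 0.711 / (1 + (3 − 1) × 0.711)
   = 2.1330 / 2.4220 = 0.881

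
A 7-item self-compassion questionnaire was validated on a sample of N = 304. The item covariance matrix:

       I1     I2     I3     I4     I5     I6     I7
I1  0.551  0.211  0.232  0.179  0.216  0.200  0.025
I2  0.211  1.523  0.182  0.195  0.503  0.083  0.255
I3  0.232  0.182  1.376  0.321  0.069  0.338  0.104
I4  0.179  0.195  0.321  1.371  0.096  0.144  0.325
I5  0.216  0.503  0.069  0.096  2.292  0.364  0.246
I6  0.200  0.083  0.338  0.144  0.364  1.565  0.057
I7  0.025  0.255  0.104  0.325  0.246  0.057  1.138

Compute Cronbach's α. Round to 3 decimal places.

Cronbach's α = 0.548

sum of item variances = 0.551 + 1.523 + 1.376 + 1.371 + 2.292 + 1.565 + 1.138 = 9.816
Sum of off-diagonal covariances = 4.345
σ²_T = 9.816 + 2 × 4.345 = 18.506
α = (k/(k−1))·(1 − sum of item variances/σ²_T) = (7/6)·(1 − 9.816/18.506) = 0.548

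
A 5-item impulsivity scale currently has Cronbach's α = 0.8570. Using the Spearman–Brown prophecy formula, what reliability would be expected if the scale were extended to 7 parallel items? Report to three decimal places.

predicted reliability = 0.894

Length factor m = 7/5 = 1.4000
α' = m·α / (1 + (m−1)·α)
   = 7/5 × 0.8570 / (1 + (7/5 − 1) × 0.8570)
   = 1.1998 / 1.3428 = 0.894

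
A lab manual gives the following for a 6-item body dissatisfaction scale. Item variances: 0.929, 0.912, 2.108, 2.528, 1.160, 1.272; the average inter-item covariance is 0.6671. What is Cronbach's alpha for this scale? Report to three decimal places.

α = 0.830

sum of item variances = 0.929 + 0.912 + 2.108 + 2.528 + 1.160 + 1.272 = 8.909
Sum of the 15 distinct covariances = 15 × 0.6671 = 10.0065
σ²_T = sum of item variances + 2·Σcov = 8.909 + 2 × 10.0065 = 28.9220
α = (6/5)·(1 − 8.909/28.9220) = 0.830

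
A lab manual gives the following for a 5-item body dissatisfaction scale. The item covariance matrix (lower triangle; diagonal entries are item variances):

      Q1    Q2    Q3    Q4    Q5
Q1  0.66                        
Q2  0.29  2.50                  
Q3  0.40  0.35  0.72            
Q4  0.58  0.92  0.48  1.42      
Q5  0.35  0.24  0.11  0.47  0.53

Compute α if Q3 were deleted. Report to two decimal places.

α = 0.70

Remaining items: Q1, Q2, Q4, Q5 (k = 4).
sum of item variances = 0.66 + 2.50 + 1.42 + 0.53 = 5.11
σ²_total = 5.11 + 2 × 2.85 = 10.81
α (item deleted) = (4/3)·(1 − 5.11/10.81) = 0.70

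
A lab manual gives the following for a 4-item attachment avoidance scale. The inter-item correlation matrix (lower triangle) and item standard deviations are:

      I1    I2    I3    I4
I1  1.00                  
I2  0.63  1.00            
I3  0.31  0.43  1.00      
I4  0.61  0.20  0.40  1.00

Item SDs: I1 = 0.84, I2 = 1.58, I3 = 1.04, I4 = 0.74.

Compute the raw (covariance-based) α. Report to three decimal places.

α = 0.708

Σσ²ᵢ = 0.84² + 1.58² + 1.04² + 0.74² = 4.8312
Covariances σ_ij = r_ij · s_i · s_j:
  σ(I1,I2) = 0.63 × 0.84 × 1.58 = 0.8361
  σ(I1,I3) = 0.31 × 0.84 × 1.04 = 0.2708
  σ(I1,I4) = 0.61 × 0.84 × 0.74 = 0.3792
  σ(I2,I3) = 0.43 × 1.58 × 1.04 = 0.7066
  σ(I2,I4) = 0.20 × 1.58 × 0.74 = 0.2338
  σ(I3,I4) = 0.40 × 1.04 × 0.74 = 0.3078
σ²_T = Σσ²ᵢ + 2·Σσ_ij = 4.8312 + 2 × 2.7343 = 10.2998
α = (4/3)·(1 − 4.8312/10.2998) = 0.708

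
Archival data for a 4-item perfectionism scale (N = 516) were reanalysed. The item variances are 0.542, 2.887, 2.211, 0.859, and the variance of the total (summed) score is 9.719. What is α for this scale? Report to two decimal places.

α = 0.44

ΣVar(i) = 0.542 + 2.887 + 2.211 + 0.859 = 6.499
α = (k/(k−1))·(1 − ΣVar(i)/Var(T)) = (4/3)·(1 − 6.499/9.719) = 0.44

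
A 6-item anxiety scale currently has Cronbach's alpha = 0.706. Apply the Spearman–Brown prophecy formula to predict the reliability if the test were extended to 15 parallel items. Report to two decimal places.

Length factor m = 15/6 = 2.5000
α' = m·α / (1 + (m−1)·α)
   = 15/6 × 0.706 / (1 + (15/6 − 1) × 0.706)
   = 1.7650 / 2.0590 = 0.86

predicted reliability = 0.86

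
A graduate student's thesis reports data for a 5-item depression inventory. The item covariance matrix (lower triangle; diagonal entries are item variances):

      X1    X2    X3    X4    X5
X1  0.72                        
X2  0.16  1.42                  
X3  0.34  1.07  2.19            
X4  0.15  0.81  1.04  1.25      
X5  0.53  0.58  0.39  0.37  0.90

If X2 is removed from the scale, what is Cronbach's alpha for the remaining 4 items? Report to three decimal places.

Cronbach's alpha = 0.703

Remaining items: X1, X3, X4, X5 (k = 4).
Σσᵢ² = 0.72 + 2.19 + 1.25 + 0.90 = 5.06
Var(T) = 5.06 + 2 × 2.82 = 10.70
α (item deleted) = (4/3)·(1 − 5.06/10.70) = 0.703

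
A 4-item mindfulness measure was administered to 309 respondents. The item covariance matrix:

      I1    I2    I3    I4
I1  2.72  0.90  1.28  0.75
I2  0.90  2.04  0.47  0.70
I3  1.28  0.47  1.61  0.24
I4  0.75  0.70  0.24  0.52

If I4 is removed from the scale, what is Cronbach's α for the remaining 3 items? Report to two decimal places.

α = 0.68

Remaining items: I1, I2, I3 (k = 3).
Σσᵢ² = 2.72 + 2.04 + 1.61 = 6.37
Var(T) = 6.37 + 2 × 2.65 = 11.67
α (item deleted) = (3/2)·(1 − 6.37/11.67) = 0.68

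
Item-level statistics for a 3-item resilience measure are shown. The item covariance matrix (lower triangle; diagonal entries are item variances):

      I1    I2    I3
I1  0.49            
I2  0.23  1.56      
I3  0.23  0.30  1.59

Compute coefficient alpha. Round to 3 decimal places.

coefficient alpha = 0.442

ΣVar(i) = 0.49 + 1.56 + 1.59 = 3.64
Σ_{i<j} σ_ij = 0.76
Var(T) = 3.64 + 2 × 0.76 = 5.16
α = (k/(k−1))·(1 − ΣVar(i)/Var(T)) = (3/2)·(1 − 3.64/5.16) = 0.442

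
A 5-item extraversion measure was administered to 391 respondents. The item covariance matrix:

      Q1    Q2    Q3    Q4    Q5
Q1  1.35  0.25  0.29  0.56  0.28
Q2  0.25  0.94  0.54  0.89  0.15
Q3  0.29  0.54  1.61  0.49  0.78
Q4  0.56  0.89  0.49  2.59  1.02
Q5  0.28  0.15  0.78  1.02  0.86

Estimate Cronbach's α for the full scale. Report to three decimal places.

sum of item variances = 1.35 + 0.94 + 1.61 + 2.59 + 0.86 = 7.35
Sum of off-diagonal covariances = 5.25
total variance = 7.35 + 2 × 5.25 = 17.85
α = (k/(k−1))·(1 − sum of item variances/total variance) = (5/4)·(1 − 7.35/17.85) = 0.735

α = 0.735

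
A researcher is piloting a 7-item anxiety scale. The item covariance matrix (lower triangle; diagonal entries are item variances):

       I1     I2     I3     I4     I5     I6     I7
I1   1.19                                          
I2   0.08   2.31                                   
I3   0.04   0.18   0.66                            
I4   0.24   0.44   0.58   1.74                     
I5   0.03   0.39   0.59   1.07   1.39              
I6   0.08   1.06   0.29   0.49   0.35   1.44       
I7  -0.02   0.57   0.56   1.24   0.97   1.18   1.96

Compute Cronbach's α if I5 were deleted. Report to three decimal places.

Cronbach's α = 0.721

Remaining items: I1, I2, I3, I4, I6, I7 (k = 6).
Σσᵢ² = 1.19 + 2.31 + 0.66 + 1.74 + 1.44 + 1.96 = 9.30
total variance = 9.30 + 2 × 7.01 = 23.32
α (item deleted) = (6/5)·(1 − 9.30/23.32) = 0.721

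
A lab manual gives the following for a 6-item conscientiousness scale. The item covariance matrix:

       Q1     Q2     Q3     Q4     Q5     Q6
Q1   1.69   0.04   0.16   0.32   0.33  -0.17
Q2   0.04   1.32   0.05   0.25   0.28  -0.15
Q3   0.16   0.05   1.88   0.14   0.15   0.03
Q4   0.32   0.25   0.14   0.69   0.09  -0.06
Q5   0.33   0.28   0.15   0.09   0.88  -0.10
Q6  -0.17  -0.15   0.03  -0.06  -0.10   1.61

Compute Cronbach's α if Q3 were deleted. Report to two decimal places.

α = 0.26

Remaining items: Q1, Q2, Q4, Q5, Q6 (k = 5).
Σσᵢ² = 1.69 + 1.32 + 0.69 + 0.88 + 1.61 = 6.19
total variance = 6.19 + 2 × 0.83 = 7.85
α (item deleted) = (5/4)·(1 − 6.19/7.85) = 0.26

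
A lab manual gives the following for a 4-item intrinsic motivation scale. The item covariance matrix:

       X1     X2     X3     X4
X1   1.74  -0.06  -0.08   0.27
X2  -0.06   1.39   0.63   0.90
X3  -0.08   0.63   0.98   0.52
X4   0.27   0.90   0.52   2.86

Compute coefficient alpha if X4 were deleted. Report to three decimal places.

Remaining items: X1, X2, X3 (k = 3).
Σσᵢ² = 1.74 + 1.39 + 0.98 = 4.11
σ²_T = 4.11 + 2 × 0.49 = 5.09
α (item deleted) = (3/2)·(1 − 4.11/5.09) = 0.289

coefficient alpha = 0.289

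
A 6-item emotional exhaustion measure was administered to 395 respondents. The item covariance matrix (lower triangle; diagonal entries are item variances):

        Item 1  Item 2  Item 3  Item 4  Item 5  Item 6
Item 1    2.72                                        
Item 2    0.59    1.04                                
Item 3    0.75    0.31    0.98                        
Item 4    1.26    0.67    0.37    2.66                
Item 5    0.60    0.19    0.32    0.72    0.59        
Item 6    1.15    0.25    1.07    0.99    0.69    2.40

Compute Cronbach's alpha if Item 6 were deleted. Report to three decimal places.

Remaining items: Item 1, Item 2, Item 3, Item 4, Item 5 (k = 5).
Σσ²ᵢ = 2.72 + 1.04 + 0.98 + 2.66 + 0.59 = 7.99
Var(T) = 7.99 + 2 × 5.78 = 19.55
α (item deleted) = (5/4)·(1 − 7.99/19.55) = 0.739

α = 0.739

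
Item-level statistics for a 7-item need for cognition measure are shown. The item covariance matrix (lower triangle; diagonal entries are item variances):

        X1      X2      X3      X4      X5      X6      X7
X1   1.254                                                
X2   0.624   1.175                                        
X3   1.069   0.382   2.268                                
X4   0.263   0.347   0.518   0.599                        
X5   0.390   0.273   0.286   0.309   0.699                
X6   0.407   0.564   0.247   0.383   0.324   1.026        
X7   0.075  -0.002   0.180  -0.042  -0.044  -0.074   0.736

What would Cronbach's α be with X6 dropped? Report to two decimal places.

α = 0.69

Remaining items: X1, X2, X3, X4, X5, X7 (k = 6).
Σσᵢ² = 1.254 + 1.175 + 2.268 + 0.599 + 0.699 + 0.736 = 6.731
σ²_T = 6.731 + 2 × 4.628 = 15.987
α (item deleted) = (6/5)·(1 − 6.731/15.987) = 0.69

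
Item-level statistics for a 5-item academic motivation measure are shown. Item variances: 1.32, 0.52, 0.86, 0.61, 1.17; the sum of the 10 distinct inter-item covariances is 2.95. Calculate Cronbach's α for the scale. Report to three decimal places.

Cronbach's α = 0.711

Σσ²ᵢ = 1.32 + 0.52 + 0.86 + 0.61 + 1.17 = 4.48
Sum of distinct covariances = 2.95
total variance = Σσ²ᵢ + 2·Σcov = 4.48 + 2 × 2.95 = 10.38
α = (5/4)·(1 − 4.48/10.38) = 0.711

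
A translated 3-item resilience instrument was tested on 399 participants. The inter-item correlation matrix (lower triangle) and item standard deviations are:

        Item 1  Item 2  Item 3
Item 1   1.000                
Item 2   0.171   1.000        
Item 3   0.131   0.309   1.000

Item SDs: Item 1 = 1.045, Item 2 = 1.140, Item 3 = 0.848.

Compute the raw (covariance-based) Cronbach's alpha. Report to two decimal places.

Σσ²ᵢ = 1.045² + 1.140² + 0.848² = 3.1107
Covariances σ_ij = r_ij · s_i · s_j:
  σ(Item 1,Item 2) = 0.171 × 1.045 × 1.140 = 0.2037
  σ(Item 1,Item 3) = 0.131 × 1.045 × 0.848 = 0.1161
  σ(Item 2,Item 3) = 0.309 × 1.140 × 0.848 = 0.2987
σ²_T = Σσ²ᵢ + 2·Σσ_ij = 3.1107 + 2 × 0.6185 = 4.3477
α = (3/2)·(1 − 3.1107/4.3477) = 0.43

Cronbach's alpha = 0.43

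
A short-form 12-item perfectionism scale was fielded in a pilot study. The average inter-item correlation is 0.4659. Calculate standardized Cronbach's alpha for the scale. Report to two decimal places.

standardized Cronbach's alpha = 0.91

Standardized α = k·r̄ / (1 + (k−1)·r̄) = 12 × 0.4659 / (1 + 11 × 0.4659)
  = 5.5908 / 6.1249 = 0.91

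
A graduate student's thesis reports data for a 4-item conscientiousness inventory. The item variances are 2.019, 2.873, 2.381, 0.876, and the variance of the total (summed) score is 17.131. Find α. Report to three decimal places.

α = 0.699

Σσᵢ² = 2.019 + 2.873 + 2.381 + 0.876 = 8.149
α = (k/(k−1))·(1 − Σσᵢ²/σ²_T) = (4/3)·(1 − 8.149/17.131) = 0.699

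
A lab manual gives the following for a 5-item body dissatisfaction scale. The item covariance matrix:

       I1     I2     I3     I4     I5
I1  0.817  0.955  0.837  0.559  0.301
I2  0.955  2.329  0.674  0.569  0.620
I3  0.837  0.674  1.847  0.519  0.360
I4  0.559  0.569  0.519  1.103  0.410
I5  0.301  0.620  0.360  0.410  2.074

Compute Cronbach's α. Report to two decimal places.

Cronbach's α = 0.73

Σσ²ᵢ = 0.817 + 2.329 + 1.847 + 1.103 + 2.074 = 8.170
Sum of the distinct covariances = 5.804
σ²_total = 8.170 + 2 × 5.804 = 19.778
α = (k/(k−1))·(1 − Σσ²ᵢ/σ²_total) = (5/4)·(1 − 8.170/19.778) = 0.73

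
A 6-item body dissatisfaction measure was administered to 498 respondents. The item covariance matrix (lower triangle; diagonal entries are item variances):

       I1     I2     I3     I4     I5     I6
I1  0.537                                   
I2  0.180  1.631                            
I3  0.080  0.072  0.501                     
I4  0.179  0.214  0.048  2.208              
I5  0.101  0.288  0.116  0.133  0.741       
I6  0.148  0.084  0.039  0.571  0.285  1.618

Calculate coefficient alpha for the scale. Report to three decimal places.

coefficient alpha = 0.495

Σσ²ᵢ = 0.537 + 1.631 + 0.501 + 2.208 + 0.741 + 1.618 = 7.236
Σ_{i<j} σ_ij = 2.538
Var(T) = 7.236 + 2 × 2.538 = 12.312
α = (k/(k−1))·(1 − Σσ²ᵢ/Var(T)) = (6/5)·(1 − 7.236/12.312) = 0.495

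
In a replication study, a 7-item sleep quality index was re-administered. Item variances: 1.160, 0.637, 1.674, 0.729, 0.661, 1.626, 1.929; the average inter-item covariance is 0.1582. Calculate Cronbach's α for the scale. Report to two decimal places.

α = 0.51

ΣVar(i) = 1.160 + 0.637 + 1.674 + 0.729 + 0.661 + 1.626 + 1.929 = 8.416
Sum of the 21 distinct covariances = 21 × 0.1582 = 3.3222
σ²_total = ΣVar(i) + 2·Σcov = 8.416 + 2 × 3.3222 = 15.0604
α = (7/6)·(1 − 8.416/15.0604) = 0.51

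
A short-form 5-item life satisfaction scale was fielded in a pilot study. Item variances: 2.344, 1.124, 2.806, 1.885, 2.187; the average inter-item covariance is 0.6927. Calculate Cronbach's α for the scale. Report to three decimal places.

Cronbach's α = 0.716

ΣVar(i) = 2.344 + 1.124 + 2.806 + 1.885 + 2.187 = 10.346
Sum of the 10 distinct covariances = 10 × 0.6927 = 6.9270
σ²_total = ΣVar(i) + 2·Σcov = 10.346 + 2 × 6.9270 = 24.2000
α = (5/4)·(1 − 10.346/24.2000) = 0.716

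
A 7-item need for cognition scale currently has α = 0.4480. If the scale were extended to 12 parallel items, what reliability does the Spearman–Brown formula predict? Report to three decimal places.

Length factor m = 12/7 = 1.7143
α' = m·α / (1 + (m−1)·α)
   = 12/7 × 0.4480 / (1 + (12/7 − 1) × 0.4480)
   = 0.7680 / 1.3200 = 0.582

predicted reliability = 0.582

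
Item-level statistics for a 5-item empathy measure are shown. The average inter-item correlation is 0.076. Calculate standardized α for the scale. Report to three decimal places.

Standardized α = k·r̄ / (1 + (k−1)·r̄) = 5 × 0.076 / (1 + 4 × 0.076)
  = 0.3800 / 1.3040 = 0.291

standardized α = 0.291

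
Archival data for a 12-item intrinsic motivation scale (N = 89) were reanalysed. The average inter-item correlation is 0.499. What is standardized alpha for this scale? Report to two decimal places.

Standardized α = k·r̄ / (1 + (k−1)·r̄) = 12 × 0.499 / (1 + 11 × 0.499)
  = 5.9880 / 6.4890 = 0.92

standardized alpha = 0.92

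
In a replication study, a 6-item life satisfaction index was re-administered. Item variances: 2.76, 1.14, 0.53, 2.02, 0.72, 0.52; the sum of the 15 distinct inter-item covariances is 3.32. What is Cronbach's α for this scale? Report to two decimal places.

α = 0.56

sum of item variances = 2.76 + 1.14 + 0.53 + 2.02 + 0.72 + 0.52 = 7.69
Sum of distinct covariances = 3.32
σ²_T = sum of item variances + 2·Σcov = 7.69 + 2 × 3.32 = 14.33
α = (6/5)·(1 − 7.69/14.33) = 0.56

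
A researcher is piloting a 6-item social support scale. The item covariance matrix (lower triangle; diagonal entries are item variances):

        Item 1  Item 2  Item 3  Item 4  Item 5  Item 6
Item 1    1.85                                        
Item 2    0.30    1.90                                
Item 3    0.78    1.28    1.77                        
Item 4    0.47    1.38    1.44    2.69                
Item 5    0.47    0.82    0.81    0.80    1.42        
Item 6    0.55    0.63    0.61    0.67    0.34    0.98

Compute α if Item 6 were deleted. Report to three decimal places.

α = 0.800

Remaining items: Item 1, Item 2, Item 3, Item 4, Item 5 (k = 5).
Σσᵢ² = 1.85 + 1.90 + 1.77 + 2.69 + 1.42 = 9.63
σ²_T = 9.63 + 2 × 8.55 = 26.73
α (item deleted) = (5/4)·(1 − 9.63/26.73) = 0.800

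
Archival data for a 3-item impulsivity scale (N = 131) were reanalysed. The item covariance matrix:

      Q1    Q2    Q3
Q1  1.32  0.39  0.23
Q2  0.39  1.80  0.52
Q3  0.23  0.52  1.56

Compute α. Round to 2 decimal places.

α = 0.49

sum of item variances = 1.32 + 1.80 + 1.56 = 4.68
Σ_{i<j} σ_ij = 1.14
σ²_total = 4.68 + 2 × 1.14 = 6.96
α = (k/(k−1))·(1 − sum of item variances/σ²_total) = (3/2)·(1 − 4.68/6.96) = 0.49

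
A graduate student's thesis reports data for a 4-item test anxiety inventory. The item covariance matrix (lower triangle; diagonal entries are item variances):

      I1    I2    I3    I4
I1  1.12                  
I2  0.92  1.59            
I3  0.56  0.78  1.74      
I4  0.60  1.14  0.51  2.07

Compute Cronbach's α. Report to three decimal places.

Cronbach's α = 0.774

Σσᵢ² = 1.12 + 1.59 + 1.74 + 2.07 = 6.52
Sum of off-diagonal covariances = 4.51
σ²_total = 6.52 + 2 × 4.51 = 15.54
α = (k/(k−1))·(1 − Σσᵢ²/σ²_total) = (4/3)·(1 − 6.52/15.54) = 0.774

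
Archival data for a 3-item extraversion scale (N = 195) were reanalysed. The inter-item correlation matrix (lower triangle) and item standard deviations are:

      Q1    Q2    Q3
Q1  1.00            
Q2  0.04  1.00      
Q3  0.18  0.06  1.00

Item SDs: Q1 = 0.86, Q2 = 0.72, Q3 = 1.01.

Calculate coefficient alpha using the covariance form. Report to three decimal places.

Σσ²ᵢ = 0.86² + 0.72² + 1.01² = 2.2781
Covariances σ_ij = r_ij · s_i · s_j:
  σ(Q1,Q2) = 0.04 × 0.86 × 0.72 = 0.0248
  σ(Q1,Q3) = 0.18 × 0.86 × 1.01 = 0.1563
  σ(Q2,Q3) = 0.06 × 0.72 × 1.01 = 0.0436
σ²_T = Σσ²ᵢ + 2·Σσ_ij = 2.2781 + 2 × 0.2247 = 2.7275
α = (3/2)·(1 − 2.2781/2.7275) = 0.247

α = 0.247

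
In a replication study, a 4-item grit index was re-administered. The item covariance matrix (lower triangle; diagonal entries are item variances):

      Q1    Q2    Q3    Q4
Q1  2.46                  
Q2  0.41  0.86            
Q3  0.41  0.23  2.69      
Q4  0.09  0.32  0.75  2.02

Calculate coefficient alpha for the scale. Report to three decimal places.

α = 0.473

Σσ²ᵢ = 2.46 + 0.86 + 2.69 + 2.02 = 8.03
Sum of off-diagonal covariances = 2.21
σ²_total = 8.03 + 2 × 2.21 = 12.45
α = (k/(k−1))·(1 − Σσ²ᵢ/σ²_total) = (4/3)·(1 − 8.03/12.45) = 0.473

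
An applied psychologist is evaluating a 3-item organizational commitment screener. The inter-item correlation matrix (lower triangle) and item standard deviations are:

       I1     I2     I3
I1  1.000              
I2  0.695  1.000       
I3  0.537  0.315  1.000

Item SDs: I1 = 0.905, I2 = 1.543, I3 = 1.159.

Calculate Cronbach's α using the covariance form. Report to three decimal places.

α = 0.720

Σσ²ᵢ = 0.905² + 1.543² + 1.159² = 4.5432
Covariances σ_ij = r_ij · s_i · s_j:
  σ(I1,I2) = 0.695 × 0.905 × 1.543 = 0.9705
  σ(I1,I3) = 0.537 × 0.905 × 1.159 = 0.5633
  σ(I2,I3) = 0.315 × 1.543 × 1.159 = 0.5633
σ²_T = Σσ²ᵢ + 2·Σσ_ij = 4.5432 + 2 × 2.0971 = 8.7374
α = (3/2)·(1 − 4.5432/8.7374) = 0.720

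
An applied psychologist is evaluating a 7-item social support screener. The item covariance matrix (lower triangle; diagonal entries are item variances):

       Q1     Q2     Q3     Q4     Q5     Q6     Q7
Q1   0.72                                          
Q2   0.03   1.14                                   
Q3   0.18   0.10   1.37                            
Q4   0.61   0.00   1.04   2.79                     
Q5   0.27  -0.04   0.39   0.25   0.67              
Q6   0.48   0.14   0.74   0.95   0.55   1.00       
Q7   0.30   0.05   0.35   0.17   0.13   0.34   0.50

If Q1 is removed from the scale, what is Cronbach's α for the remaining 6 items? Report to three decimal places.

Cronbach's α = 0.696

Remaining items: Q2, Q3, Q4, Q5, Q6, Q7 (k = 6).
Σσ²ᵢ = 1.14 + 1.37 + 2.79 + 0.67 + 1.00 + 0.50 = 7.47
total variance = 7.47 + 2 × 5.16 = 17.79
α (item deleted) = (6/5)·(1 − 7.47/17.79) = 0.696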